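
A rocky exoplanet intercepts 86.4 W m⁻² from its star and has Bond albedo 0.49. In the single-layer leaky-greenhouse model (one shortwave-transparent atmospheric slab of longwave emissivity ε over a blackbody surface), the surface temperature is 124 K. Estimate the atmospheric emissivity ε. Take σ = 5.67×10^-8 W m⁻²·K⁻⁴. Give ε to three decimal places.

Effective temperature: T_e = [S(1−α)/(4σ)]^(1/4) = 118.1 K.
Since (2−ε)/2 = (T_e/T_s)⁴ = 0.8218, ε = 0.3564.

0.356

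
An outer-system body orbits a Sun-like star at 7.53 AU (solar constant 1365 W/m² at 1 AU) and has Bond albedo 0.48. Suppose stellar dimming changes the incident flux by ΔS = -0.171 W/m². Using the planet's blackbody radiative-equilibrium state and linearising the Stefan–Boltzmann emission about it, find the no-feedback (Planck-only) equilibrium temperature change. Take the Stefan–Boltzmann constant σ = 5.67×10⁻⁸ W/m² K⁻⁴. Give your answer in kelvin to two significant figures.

Irradiance scales as 1/d², so S = 1365 W/m² × (1/7.53)² = 24.07 W/m².
Unperturbed T_e = [24.07·(1−0.48)/(4σ)]^¼ = 86.19 K.
TOA radiative forcing: ΔF = (1−α)ΔS/4 = 0.52·(-0.171)/4 = -0.02223 W/m².
Planck response: λ_P = 4σT_e³ = 4·5.67×10⁻⁸·(86.19)³ = 0.1452 W/m²/K.
So ΔT₀ = -0.02223/0.1452 = -0.153 K.

-0.15 K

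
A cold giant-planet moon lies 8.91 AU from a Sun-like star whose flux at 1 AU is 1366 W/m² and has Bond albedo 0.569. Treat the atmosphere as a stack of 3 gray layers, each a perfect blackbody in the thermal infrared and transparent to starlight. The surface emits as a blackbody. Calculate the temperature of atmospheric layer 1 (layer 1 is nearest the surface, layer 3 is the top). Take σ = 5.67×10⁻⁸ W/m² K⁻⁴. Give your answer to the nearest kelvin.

100 K

Flux at the orbit: S = 1366/(8.91)² = 17.21 W/m².
OLR = S(1−α)/4 = 1.854 W/m²; the top layer radiates at T_e = 75.62 K.
The net upward flux σT_e⁴ is constant between every pair of levels, so T_k⁴ = (N+1−k)T_e⁴.
With k = 1: T_1 = (3+1−1)^¼·75.62 K = 99.52 K.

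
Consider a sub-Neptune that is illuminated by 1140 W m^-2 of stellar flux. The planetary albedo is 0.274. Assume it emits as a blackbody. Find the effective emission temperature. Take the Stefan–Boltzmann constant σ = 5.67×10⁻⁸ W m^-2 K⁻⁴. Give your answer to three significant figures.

Absorbed flux (global mean): S(1−α)/4 = 1140·0.726/4 = 206.9 W m^-2.
Balancing against σT⁴: T = (206.9/5.67×10⁻⁸)^(1/4) = 245.8 K.

246 K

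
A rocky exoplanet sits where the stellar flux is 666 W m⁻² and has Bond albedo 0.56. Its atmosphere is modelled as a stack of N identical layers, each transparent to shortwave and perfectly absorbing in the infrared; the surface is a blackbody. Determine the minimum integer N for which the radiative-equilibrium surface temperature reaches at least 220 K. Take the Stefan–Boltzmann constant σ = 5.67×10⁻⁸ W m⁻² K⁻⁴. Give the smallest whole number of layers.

OLR = S(1−α)/4 = 73.26 W m⁻²; the top layer radiates at T_e = 189.6 K.
Since T_s⁴ = (N+1)T_e⁴, we need N ≥ (T_s/T_e)⁴ − 1 = 0.813.
The minimum whole number is N = 1.

1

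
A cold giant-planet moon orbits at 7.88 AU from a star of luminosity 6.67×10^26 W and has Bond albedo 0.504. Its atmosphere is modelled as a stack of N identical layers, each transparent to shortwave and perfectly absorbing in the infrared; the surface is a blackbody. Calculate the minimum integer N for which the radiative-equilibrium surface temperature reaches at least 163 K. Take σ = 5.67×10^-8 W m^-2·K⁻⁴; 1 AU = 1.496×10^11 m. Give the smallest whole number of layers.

8

d = 7.88 × 1.496×10^11 m = 1.179×10^12 m.
Flux at the orbit: S = L/(4πd²) = 6.67×10^26/(4π·(1.18×10^12)²) = 38.19 W m^-2.
Top-of-atmosphere balance: σT_e⁴ = S(1−α)/4 = 4.736 W m^-2 → T_e = 95.60 K.
T_s = (N+1)^(1/4)·T_e ≥ 163 K requires N+1 ≥ (T_s/T_e)⁴ = (163/95.60)⁴ = 8.451.
Rounding up, N = 8.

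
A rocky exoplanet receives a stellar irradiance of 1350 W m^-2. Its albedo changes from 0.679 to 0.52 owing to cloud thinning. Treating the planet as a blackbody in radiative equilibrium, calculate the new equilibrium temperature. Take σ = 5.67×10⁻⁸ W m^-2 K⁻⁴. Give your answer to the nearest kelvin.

231 kelvin

T₂ = [S(1−α₂)/(4σ)]^(1/4) = [1350·0.48/(4σ)]^(1/4) = 231.2 K.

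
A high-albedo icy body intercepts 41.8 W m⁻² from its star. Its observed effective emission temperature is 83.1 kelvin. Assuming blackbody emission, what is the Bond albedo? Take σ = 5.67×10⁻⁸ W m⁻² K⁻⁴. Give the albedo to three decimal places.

0.741

Energy balance: S(1−α)/4 = σT⁴, so 1−α = 4σT⁴/S.
σT⁴ = 2.704 W m⁻², so 4σT⁴ = 10.82 W m⁻².
Hence α = 1 − 10.82/41.80 = 0.7413.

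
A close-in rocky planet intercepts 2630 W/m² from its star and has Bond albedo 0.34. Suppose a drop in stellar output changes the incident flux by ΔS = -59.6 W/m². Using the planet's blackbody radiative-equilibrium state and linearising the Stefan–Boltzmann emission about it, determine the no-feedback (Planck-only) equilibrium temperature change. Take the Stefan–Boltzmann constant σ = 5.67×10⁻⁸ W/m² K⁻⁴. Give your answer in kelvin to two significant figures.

-1.7 K

Reference equilibrium: T_e = [S(1−α)/(4σ)]^(1/4) = 295.8 K.
TOA radiative forcing: ΔF = (1−α)ΔS/4 = 0.66·(-59.6)/4 = -9.834 W/m².
Planck response: λ_P = 4σT_e³ = 4·5.67×10⁻⁸·(295.8)³ = 5.869 W/m²/K.
ΔT₀ = ΔF/λ_P = -9.834/5.869 = -1.68 K.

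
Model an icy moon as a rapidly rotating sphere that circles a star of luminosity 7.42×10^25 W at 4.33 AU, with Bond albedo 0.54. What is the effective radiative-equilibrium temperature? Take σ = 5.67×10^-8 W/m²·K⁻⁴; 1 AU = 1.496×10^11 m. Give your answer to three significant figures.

d = 4.33 × 1.496×10^11 m = 6.478×10^11 m.
S = L/(4πd²) = 14.07 W/m².
Averaging over the sphere, the absorbed flux is S(1−α)/4 = 1.618 W/m².
Balancing against σT⁴: T = (1.618/5.67×10⁻⁸)^(1/4) = 73.09 K.

73.1 K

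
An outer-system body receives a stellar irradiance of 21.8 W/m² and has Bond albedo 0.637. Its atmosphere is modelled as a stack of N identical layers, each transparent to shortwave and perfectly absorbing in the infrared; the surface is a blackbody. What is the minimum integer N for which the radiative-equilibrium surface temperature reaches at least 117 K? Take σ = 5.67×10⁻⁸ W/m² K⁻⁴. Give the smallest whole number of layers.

5

Top-of-atmosphere balance: σT_e⁴ = S(1−α)/4 = 1.978 W/m² → T_e = 76.86 K.
Need (N+1)T_e⁴ ≥ T_s⁴, i.e. N+1 ≥ (117/76.86)⁴ = 5.371.
The minimum whole number is N = 5.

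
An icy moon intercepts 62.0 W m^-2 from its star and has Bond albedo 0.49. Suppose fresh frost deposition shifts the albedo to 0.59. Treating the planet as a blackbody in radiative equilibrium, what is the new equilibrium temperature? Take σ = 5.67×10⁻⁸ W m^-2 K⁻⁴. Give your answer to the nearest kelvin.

103 kelvin

With the new albedo, S(1−α₂)/4 = 6.355 W m^-2, so T₂ = 102.9 K.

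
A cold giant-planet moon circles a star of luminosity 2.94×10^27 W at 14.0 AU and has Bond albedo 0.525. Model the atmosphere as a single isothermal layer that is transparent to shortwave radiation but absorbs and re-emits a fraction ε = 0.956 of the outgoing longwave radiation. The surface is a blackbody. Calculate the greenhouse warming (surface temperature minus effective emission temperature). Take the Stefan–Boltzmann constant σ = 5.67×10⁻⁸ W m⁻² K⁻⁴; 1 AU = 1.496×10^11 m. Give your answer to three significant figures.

d = 14.0 × 1.496×10^11 m = 2.094×10^12 m.
S = L/(4πd²) = 53.34 W m⁻².
The planet radiates to space at T_e = [S(1−α)/(4σ)]^(1/4) = 102.8 K.
Surface balance with a leaky layer gives σT_s⁴ = σT_e⁴·2/(2−ε), so T_s = T_e·[2/(2−0.956)]^(1/4) = 120.9 K.
T_s − T_e = 120.9 − 102.8 = 18.14 K.

18.1 K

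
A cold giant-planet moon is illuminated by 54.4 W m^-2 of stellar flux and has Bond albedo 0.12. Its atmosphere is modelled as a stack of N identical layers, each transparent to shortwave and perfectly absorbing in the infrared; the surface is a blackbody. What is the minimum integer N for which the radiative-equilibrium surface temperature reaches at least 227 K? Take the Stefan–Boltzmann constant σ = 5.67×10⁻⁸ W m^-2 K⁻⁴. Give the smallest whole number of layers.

12

OLR = S(1−α)/4 = 11.97 W m^-2; the top layer radiates at T_e = 120.5 K.
Since T_s⁴ = (N+1)T_e⁴, we need N ≥ (T_s/T_e)⁴ − 1 = 11.580.
The minimum whole number is N = 12.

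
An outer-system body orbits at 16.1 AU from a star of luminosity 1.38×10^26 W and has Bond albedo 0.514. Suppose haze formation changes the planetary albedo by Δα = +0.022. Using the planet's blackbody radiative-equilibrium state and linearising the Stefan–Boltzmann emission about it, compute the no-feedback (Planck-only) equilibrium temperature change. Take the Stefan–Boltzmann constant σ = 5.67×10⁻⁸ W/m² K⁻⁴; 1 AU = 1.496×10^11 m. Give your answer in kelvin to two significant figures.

-0.51 K

Orbital distance: d = 16.1 AU = 2.409×10^12 m.
Spreading L over a sphere of radius d: S = 1.38×10^26/(4π·2.41×10^12²) = 1.893 W/m².
Unperturbed T_e = [1.893·(1−0.514)/(4σ)]^¼ = 44.88 K.
TOA radiative forcing: ΔF = −S·Δα/4 = −1.893·(+0.022)/4 = -0.01041 W/m².
The Planck feedback parameter is 4σT_e³ = 0.02050 W/m²/K.
Hence the no-feedback warming is ΔF/(4σT_e³) = -0.508 K.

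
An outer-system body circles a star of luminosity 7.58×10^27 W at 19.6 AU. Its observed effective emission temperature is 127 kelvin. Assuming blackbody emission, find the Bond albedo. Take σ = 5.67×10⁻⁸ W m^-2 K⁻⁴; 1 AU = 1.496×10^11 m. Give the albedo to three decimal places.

d = 19.6 × 1.496×10^11 m = 2.932×10^12 m.
Flux at the orbit: S = L/(4πd²) = 7.58×10^27/(4π·(2.93×10^12)²) = 70.16 W m^-2.
Rearranging the radiative balance, α = 1 − 4σT⁴/S.
4σT⁴ = 4·5.67×10⁻⁸·(127)⁴ = 59.00 W m^-2.
1−α = 59.00/70.16 = 0.8410, so α = 0.1590.

0.159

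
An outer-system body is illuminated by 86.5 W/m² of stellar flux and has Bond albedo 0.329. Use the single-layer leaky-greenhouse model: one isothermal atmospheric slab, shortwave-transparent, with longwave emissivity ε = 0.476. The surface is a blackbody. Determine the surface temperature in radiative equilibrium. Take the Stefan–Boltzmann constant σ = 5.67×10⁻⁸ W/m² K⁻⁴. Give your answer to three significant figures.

135 K

Effective emission temperature (TOA balance): σT_e⁴ = S(1−α)/4 = 14.51 W/m² → T_e = 126.5 K.
Surface balance with a leaky layer gives σT_s⁴ = σT_e⁴·2/(2−ε), so T_s = T_e·[2/(2−0.476)]^(1/4) = 135.4 K.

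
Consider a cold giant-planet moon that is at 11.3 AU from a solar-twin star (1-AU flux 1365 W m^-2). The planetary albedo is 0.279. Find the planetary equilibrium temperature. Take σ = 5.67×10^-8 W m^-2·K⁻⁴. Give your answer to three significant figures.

76.4 kelvin

Irradiance scales as 1/d², so S = 1365 W m^-2 × (1/11.3)² = 10.69 W m^-2.
The planet absorbs (1−α)S over its disc πR² and re-emits over 4πR², so the mean absorbed flux is (1−0.279)·10.69/4 = 1.927 W m^-2.
Set σT⁴ = 1.927 → T = (1.927/σ)^(1/4) = 76.35 K.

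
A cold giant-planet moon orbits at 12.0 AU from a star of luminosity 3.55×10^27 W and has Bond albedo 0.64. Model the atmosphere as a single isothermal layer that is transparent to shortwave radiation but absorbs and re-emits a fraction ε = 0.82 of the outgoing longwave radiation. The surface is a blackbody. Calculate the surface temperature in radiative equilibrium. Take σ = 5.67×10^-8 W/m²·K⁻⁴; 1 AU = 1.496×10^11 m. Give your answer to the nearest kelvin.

d = 12.0 × 1.496×10^11 m = 1.795×10^12 m.
Spreading L over a sphere of radius d: S = 3.55×10^27/(4π·1.80×10^12²) = 87.66 W/m².
Effective emission temperature (TOA balance): σT_e⁴ = S(1−α)/4 = 7.889 W/m² → T_e = 108.6 K.
The surface balance (absorbed SW + ε·downward IR = σT_s⁴) with T_a⁴ = T_s⁴/2 reduces to T_s = T_e·[2/(2−ε)]^¼ = 123.9 K.

124 K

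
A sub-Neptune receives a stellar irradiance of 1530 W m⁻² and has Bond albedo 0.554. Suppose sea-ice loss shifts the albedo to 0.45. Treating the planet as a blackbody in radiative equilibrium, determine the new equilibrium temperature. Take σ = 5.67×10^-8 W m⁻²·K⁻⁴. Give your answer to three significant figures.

247 K

With the new albedo, S(1−α₂)/4 = 210.4 W m⁻², so T₂ = 246.8 K.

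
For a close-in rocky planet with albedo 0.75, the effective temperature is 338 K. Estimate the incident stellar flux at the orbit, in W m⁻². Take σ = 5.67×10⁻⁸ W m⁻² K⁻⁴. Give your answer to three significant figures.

From S(1−α)/4 = σT⁴: S = 4σT⁴/(1−α).
σT⁴ = 5.67×10⁻⁸·(338)⁴ = 740.0 W m⁻².
S = 4·740.0/0.25 = 11840 W m⁻².

11800 W m⁻²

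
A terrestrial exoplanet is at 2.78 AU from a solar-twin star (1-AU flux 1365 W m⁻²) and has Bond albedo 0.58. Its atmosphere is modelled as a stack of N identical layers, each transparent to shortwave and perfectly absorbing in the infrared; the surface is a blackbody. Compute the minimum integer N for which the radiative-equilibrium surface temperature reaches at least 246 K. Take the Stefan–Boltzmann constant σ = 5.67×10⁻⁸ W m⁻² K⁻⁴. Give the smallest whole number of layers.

Irradiance scales as 1/d², so S = 1365 W m⁻² × (1/2.78)² = 176.6 W m⁻².
OLR = S(1−α)/4 = 18.55 W m⁻²; the top layer radiates at T_e = 134.5 K.
Since T_s⁴ = (N+1)T_e⁴, we need N ≥ (T_s/T_e)⁴ − 1 = 10.197.
Rounding up, N = 11.

11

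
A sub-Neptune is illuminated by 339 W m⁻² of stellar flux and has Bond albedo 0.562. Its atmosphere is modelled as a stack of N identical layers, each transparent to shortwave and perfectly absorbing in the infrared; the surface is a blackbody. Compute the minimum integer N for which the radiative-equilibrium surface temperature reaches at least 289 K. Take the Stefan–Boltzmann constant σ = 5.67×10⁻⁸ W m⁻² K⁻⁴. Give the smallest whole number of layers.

Top-of-atmosphere balance: σT_e⁴ = S(1−α)/4 = 37.12 W m⁻² → T_e = 160.0 K.
Need (N+1)T_e⁴ ≥ T_s⁴, i.e. N+1 ≥ (289/160.0)⁴ = 10.655.
The minimum whole number is N = 10.

10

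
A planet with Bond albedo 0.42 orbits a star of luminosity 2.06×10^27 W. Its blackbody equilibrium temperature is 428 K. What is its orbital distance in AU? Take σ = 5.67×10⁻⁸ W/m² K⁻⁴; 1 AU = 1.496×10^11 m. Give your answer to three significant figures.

Required flux: S = 4σT⁴/(1−α) = 13120 W/m².
S = L/(4πd²) → d = √(L/4πS) = √(2.06×10^27/(4π·13120)) = 1.118×10^11 m = 0.7471 AU.

0.747 AU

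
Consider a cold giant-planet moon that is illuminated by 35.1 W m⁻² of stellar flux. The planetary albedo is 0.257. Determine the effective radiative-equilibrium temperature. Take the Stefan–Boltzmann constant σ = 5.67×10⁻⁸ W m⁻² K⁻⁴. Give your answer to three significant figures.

The planet absorbs (1−α)S over its disc πR² and re-emits over 4πR², so the mean absorbed flux is (1−0.257)·35.10/4 = 6.520 W m⁻².
In equilibrium σT⁴ equals this, so T = 103.6 K.

104 K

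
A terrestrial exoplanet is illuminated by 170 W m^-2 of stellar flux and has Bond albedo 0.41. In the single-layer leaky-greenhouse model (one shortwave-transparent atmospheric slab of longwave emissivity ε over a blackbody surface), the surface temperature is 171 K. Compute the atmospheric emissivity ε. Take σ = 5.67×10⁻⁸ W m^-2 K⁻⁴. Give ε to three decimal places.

Effective temperature: T_e = [S(1−α)/(4σ)]^(1/4) = 145.0 K.
Inverting T_s⁴ = 2T_e⁴/(2−ε): (T_e/T_s)⁴ = 0.5172, so ε = 2(1 − 0.5172) = 0.9656.

0.966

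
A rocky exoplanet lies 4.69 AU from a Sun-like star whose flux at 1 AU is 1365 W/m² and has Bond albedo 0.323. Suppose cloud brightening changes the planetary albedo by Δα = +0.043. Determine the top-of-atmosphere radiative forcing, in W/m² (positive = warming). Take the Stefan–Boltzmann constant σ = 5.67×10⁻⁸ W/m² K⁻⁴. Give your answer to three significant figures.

-0.667 W/m²

By the inverse-square law, S = 1365/4.69² = 62.06 W/m².
ΔF = −(S/4)Δα = −(62.06/4)×(+0.043) = -0.6671 W/m².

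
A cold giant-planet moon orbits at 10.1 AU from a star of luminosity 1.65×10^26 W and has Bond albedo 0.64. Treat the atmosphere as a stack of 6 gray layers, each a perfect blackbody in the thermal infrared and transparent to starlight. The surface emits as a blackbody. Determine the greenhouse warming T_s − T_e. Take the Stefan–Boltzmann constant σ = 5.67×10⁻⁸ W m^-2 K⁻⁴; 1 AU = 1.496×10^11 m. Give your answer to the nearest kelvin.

34 K

d = 10.1 × 1.496×10^11 m = 1.511×10^12 m.
S = L/(4πd²) = 5.751 W m^-2.
Top-of-atmosphere balance: σT_e⁴ = S(1−α)/4 = 0.5176 W m^-2 → T_e = 54.97 K.
T_s = (N+1)^(1/4)·T_e = 89.41 K.
So the greenhouse effect raises the surface by 89.41 − 54.97 = 34.44 K.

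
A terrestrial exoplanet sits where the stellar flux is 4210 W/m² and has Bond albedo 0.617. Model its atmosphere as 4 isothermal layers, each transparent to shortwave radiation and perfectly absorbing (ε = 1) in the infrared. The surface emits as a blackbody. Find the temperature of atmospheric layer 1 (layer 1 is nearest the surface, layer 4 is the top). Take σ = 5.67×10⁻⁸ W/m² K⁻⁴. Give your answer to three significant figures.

411 kelvin

The effective emission temperature is T_e = [S(1−α)/(4σ)]^¼ = 290.4 K.
Each opaque layer satisfies 2T_j⁴ = T_{j−1}⁴ + T_{j+1}⁴, giving T_k⁴ = (N+1−k)T_e⁴.
T_1 = (4)^(1/4)·290.4 = 410.7 K.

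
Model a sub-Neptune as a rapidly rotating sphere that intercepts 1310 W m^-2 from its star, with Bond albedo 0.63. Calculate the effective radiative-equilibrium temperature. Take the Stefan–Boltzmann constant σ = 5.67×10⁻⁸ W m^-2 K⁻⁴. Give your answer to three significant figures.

215 K

Averaging over the sphere, the absorbed flux is S(1−α)/4 = 121.2 W m^-2.
In equilibrium σT⁴ equals this, so T = 215.0 K.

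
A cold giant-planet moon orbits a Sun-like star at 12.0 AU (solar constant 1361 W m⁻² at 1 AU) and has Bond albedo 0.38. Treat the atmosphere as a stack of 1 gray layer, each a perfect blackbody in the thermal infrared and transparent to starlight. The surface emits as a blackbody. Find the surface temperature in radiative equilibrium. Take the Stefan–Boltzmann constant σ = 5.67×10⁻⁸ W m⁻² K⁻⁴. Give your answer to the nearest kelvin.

By the inverse-square law, S = 1361/12.0² = 9.451 W m⁻².
OLR = S(1−α)/4 = 1.465 W m⁻²; the top layer radiates at T_e = 71.30 K.
For an N-layer opaque stack, T_s⁴ = (N+1)T_e⁴, hence T_s = (2)^(1/4)×71.30 K = 84.78 K.

85 K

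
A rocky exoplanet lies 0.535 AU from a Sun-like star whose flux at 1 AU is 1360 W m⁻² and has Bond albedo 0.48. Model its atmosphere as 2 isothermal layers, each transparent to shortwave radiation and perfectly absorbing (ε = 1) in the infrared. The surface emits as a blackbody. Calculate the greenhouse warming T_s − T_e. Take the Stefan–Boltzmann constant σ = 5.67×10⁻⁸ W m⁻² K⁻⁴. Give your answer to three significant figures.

Irradiance scales as 1/d², so S = 1360 W m⁻² × (1/0.535)² = 4752 W m⁻².
Top-of-atmosphere balance: σT_e⁴ = S(1−α)/4 = 617.7 W m⁻² → T_e = 323.1 K.
Surface: T_s = (3)^¼·T_e = 425.2 K.
Warming: T_s − T_e = 102.1 K.

102 K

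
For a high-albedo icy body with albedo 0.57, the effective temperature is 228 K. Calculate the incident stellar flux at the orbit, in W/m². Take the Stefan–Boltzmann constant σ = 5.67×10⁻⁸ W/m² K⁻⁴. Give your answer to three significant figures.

Invert the energy balance for S: S = 4σT⁴/(1−α).
σT⁴ = 5.67×10⁻⁸·(228)⁴ = 153.2 W/m².
S = 4·153.2/0.43 = 1425 W/m².

1430 W/m²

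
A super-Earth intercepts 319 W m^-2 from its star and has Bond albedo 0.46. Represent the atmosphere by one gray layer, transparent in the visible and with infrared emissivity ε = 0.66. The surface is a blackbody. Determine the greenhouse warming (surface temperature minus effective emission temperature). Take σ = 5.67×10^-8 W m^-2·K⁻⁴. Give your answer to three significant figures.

Effective emission temperature (TOA balance): σT_e⁴ = S(1−α)/4 = 43.07 W m^-2 → T_e = 166.0 K.
For a single slab of emissivity ε, T_s⁴ = 2T_e⁴/(2−ε); thus T_s = 166.0·(1.493)^(1/4) = 183.5 K.
Greenhouse warming: T_s − T_e = 17.48 K.

17.5 kelvin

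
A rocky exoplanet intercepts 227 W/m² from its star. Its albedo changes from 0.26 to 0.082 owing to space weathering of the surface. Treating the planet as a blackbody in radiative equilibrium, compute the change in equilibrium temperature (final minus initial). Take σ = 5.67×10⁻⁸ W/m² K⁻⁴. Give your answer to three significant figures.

With α = 0.26, T₁ = 165.0 K.
After:  T₂ = [227.0·0.918/(4σ)]^(1/4) = 174.1 K.
Change: 174.1 − 165.0 = 9.134 K.

9.13 K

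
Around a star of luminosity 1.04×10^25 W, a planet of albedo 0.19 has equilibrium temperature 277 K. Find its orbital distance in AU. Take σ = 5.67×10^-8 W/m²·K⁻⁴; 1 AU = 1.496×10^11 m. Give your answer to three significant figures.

0.150 AU

The flux needed for this T is 4σT⁴/(1−0.19) = 1648 W/m².
S = L/(4πd²) → d = √(L/4πS) = √(1.04×10^25/(4π·1648)) = 2.241×10^10 m = 0.1498 AU.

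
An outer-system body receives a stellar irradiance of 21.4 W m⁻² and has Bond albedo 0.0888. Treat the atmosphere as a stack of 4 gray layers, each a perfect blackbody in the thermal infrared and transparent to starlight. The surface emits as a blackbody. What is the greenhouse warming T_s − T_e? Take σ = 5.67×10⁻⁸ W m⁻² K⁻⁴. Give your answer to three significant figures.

47.7 K

Top-of-atmosphere balance: σT_e⁴ = S(1−α)/4 = 4.875 W m⁻² → T_e = 96.29 K.
Surface: T_s = (5)^¼·T_e = 144.0 K.
Warming: T_s − T_e = 47.70 K.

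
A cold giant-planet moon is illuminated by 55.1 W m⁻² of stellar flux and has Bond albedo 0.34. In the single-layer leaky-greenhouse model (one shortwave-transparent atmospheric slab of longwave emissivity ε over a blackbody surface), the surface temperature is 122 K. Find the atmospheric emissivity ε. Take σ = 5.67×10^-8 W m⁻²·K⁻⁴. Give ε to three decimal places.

0.552

Effective temperature: T_e = [S(1−α)/(4σ)]^(1/4) = 112.5 K.
Since (2−ε)/2 = (T_e/T_s)⁴ = 0.7238, ε = 0.5524.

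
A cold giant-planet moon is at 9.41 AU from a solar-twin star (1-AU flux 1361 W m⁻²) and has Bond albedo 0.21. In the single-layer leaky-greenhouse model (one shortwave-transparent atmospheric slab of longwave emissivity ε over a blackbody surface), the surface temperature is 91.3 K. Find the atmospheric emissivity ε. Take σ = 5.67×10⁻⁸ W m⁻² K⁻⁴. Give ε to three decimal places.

0.459

Flux at the orbit: S = 1361/(9.41)² = 15.37 W m⁻².
Effective temperature: T_e = [S(1−α)/(4σ)]^(1/4) = 85.54 K.
T_s⁴ = T_e⁴·2/(2−ε) → ε = 2 − 2(T_e/T_s)⁴ = 2 − 2·(85.54/91.3)⁴ = 0.4590.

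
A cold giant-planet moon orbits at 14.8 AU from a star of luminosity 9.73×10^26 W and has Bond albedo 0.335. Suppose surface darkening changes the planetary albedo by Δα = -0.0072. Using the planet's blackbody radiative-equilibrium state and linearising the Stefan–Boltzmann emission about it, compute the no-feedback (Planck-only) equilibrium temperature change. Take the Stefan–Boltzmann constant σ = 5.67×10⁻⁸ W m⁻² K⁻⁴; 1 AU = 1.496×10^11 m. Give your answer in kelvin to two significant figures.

0.22 K

Orbital distance: d = 14.8 AU = 2.214×10^12 m.
Spreading L over a sphere of radius d: S = 9.73×10^26/(4π·2.21×10^12²) = 15.79 W m⁻².
Unperturbed T_e = [15.79·(1−0.335)/(4σ)]^¼ = 82.49 K.
The change in absorbed flux is Δ[S(1−α)/4] = −SΔα/4 = 0.02843 W m⁻².
Planck response: λ_P = 4σT_e³ = 4·5.67×10⁻⁸·(82.49)³ = 0.1273 W m⁻²/K.
So ΔT₀ = 0.02843/0.1273 = 0.223 K.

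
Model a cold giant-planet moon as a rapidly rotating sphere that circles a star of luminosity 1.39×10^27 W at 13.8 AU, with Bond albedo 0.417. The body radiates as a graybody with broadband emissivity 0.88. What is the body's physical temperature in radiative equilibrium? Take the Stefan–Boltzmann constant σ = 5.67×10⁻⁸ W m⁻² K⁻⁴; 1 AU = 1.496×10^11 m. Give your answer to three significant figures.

93.3 kelvin

d = 13.8 × 1.496×10^11 m = 2.064×10^12 m.
Flux at the orbit: S = L/(4πd²) = 1.39×10^27/(4π·(2.06×10^12)²) = 25.95 W m⁻².
The planet absorbs (1−α)S over its disc πR² and re-emits over 4πR², so the mean absorbed flux is (1−0.417)·25.95/4 = 3.783 W m⁻².
Equating to εσT⁴ with ε = 0.88: T = (3.783/0.88σ)^(1/4) = 93.31 K.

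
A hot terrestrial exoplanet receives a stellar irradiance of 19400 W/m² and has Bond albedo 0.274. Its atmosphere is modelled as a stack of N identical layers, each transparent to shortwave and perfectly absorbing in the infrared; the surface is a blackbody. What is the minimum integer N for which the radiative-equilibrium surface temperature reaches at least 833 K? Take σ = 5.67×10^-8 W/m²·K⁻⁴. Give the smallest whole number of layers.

7

OLR = S(1−α)/4 = 3521 W/m²; the top layer radiates at T_e = 499.2 K.
Since T_s⁴ = (N+1)T_e⁴, we need N ≥ (T_s/T_e)⁴ − 1 = 6.753.
The minimum whole number is N = 7.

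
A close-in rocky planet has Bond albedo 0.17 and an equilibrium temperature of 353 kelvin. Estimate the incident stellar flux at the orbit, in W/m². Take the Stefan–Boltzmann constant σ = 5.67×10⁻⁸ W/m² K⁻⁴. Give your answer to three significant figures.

4240 W/m²

From S(1−α)/4 = σT⁴: S = 4σT⁴/(1−α).
σT⁴ = 5.67×10⁻⁸·(353)⁴ = 880.4 W/m².
S = 4·880.4/0.83 = 4243 W/m².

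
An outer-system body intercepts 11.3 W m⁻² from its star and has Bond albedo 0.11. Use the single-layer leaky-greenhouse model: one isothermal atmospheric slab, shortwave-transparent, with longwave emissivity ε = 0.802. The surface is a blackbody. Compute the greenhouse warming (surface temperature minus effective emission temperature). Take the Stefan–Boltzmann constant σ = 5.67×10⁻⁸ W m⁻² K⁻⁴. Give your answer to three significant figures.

The planet radiates to space at T_e = [S(1−α)/(4σ)]^(1/4) = 81.60 K.
For a single slab of emissivity ε, T_s⁴ = 2T_e⁴/(2−ε); thus T_s = 81.60·(1.669)^(1/4) = 92.76 K.
T_s − T_e = 92.76 − 81.60 = 11.15 K.

11.2 kelvin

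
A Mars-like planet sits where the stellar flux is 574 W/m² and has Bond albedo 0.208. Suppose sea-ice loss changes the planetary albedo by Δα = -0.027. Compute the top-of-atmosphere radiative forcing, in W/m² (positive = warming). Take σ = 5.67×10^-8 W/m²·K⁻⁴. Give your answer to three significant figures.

3.87 W/m²

TOA radiative forcing: ΔF = −S·Δα/4 = −574.0·(-0.027)/4 = 3.874 W/m².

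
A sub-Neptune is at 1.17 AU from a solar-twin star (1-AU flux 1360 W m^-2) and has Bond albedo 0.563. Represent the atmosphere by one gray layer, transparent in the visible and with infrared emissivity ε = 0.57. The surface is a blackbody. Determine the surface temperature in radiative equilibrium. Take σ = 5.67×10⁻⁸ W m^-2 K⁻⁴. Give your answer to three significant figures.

By the inverse-square law, S = 1360/1.17² = 993.5 W m^-2.
At the top of the atmosphere, σT_e⁴ = S(1−α)/4 = 108.5 W m^-2, giving T_e = 209.2 K.
Surface balance with a leaky layer gives σT_s⁴ = σT_e⁴·2/(2−ε), so T_s = T_e·[2/(2−0.57)]^(1/4) = 227.5 K.

227 K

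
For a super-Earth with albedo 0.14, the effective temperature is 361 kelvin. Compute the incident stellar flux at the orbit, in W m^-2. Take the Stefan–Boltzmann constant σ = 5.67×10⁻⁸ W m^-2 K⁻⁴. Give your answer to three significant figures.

4480 W m^-2

From S(1−α)/4 = σT⁴: S = 4σT⁴/(1−α).
σT⁴ = 5.67×10⁻⁸·(361)⁴ = 963.0 W m^-2.
S = 4·963.0/0.86 = 4479 W m^-2.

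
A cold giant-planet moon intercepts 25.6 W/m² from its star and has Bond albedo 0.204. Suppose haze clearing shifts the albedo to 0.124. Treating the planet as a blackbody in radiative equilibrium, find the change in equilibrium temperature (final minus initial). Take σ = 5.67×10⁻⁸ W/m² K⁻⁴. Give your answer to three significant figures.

2.36 K

With α = 0.204, T₁ = 97.36 K.
After:  T₂ = [25.60·0.876/(4σ)]^(1/4) = 99.72 K.
ΔT = T₂ − T₁ = 2.359 K.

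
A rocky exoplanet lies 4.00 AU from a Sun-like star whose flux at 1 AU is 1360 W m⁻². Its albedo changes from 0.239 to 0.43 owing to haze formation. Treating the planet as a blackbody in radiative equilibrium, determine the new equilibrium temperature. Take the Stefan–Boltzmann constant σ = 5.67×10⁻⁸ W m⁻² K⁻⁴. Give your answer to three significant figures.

121 K

By the inverse-square law, S = 1360/4.00² = 85.00 W m⁻².
New equilibrium: T₂ = [(1−0.43)·85.00/(4σ)]^(1/4) = 120.9 K.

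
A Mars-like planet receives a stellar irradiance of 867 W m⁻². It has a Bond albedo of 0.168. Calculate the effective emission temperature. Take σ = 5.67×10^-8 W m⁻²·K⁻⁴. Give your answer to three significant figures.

237 K

Averaging over the sphere, the absorbed flux is S(1−α)/4 = 180.3 W m⁻².
In equilibrium σT⁴ equals this, so T = 237.5 K.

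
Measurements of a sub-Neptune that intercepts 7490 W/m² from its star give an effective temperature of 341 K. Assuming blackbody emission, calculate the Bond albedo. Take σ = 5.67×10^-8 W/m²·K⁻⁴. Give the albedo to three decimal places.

0.591

Energy balance: S(1−α)/4 = σT⁴, so 1−α = 4σT⁴/S.
4σT⁴ = 4·5.67×10⁻⁸·(341)⁴ = 3067 W/m².
1−α = 3067/7490 = 0.4094, so α = 0.5906.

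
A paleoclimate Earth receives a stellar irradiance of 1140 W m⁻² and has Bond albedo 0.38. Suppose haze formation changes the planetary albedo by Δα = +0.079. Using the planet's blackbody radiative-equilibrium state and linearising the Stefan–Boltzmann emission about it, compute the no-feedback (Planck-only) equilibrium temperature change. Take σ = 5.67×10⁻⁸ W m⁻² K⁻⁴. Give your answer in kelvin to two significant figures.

Reference equilibrium: T_e = [S(1−α)/(4σ)]^(1/4) = 236.3 K.
ΔF = −(S/4)Δα = −(1140/4)×(+0.079) = -22.52 W m⁻².
The Planck feedback parameter is 4σT_e³ = 2.991 W m⁻²/K.
ΔT₀ = ΔF/λ_P = -22.52/2.991 = -7.53 K.

-7.5 K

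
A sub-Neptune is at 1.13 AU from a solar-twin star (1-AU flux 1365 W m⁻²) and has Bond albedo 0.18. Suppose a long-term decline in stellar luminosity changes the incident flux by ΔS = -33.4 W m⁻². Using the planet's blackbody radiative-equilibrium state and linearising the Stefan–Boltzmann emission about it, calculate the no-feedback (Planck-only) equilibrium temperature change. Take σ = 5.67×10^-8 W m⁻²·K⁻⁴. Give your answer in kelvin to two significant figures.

-1.9 K

Flux at the orbit: S = 1365/(1.13)² = 1069 W m⁻².
Reference equilibrium: T_e = [S(1−α)/(4σ)]^(1/4) = 249.3 K.
TOA radiative forcing: ΔF = (1−α)ΔS/4 = 0.82·(-33.4)/4 = -6.847 W m⁻².
Linearising σT⁴ gives d(σT⁴)/dT = 4σT_e³ = 3.516 W m⁻² per K.
Hence the no-feedback warming is ΔF/(4σT_e³) = -1.95 K.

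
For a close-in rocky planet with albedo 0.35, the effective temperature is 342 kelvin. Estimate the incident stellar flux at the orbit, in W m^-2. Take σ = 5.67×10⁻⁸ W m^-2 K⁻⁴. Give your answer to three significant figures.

4770 W m^-2

From S(1−α)/4 = σT⁴: S = 4σT⁴/(1−α).
The emitted flux is σT⁴ = 775.7 W m^-2.
S = 4·775.7/0.65 = 4773 W m^-2.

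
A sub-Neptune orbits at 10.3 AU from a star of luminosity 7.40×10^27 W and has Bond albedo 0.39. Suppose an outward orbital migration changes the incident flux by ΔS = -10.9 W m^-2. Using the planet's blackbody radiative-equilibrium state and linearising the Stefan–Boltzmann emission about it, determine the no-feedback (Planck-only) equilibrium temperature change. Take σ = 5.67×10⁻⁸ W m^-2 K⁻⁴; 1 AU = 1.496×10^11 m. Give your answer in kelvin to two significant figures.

-1.8 kelvin

d = 10.3 × 1.496×10^11 m = 1.541×10^12 m.
Flux at the orbit: S = L/(4πd²) = 7.40×10^27/(4π·(1.54×10^12)²) = 248.0 W m^-2.
The baseline emission temperature is T_e = 160.7 K.
Only a fraction (1−α) is absorbed and it's spread over 4πR², so ΔF = (1−α)ΔS/4 = -1.662 W m^-2.
Linearising σT⁴ gives d(σT⁴)/dT = 4σT_e³ = 0.9414 W m^-2 per K.
So ΔT₀ = -1.662/0.9414 = -1.77 K.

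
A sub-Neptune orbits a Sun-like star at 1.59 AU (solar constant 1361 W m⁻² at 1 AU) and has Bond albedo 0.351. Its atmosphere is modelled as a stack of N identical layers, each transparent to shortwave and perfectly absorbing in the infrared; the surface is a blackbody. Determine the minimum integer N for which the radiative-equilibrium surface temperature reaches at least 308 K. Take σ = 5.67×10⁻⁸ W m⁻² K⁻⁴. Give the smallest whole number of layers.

5

By the inverse-square law, S = 1361/1.59² = 538.3 W m⁻².
OLR = S(1−α)/4 = 87.35 W m⁻²; the top layer radiates at T_e = 198.1 K.
T_s = (N+1)^(1/4)·T_e ≥ 308 K requires N+1 ≥ (T_s/T_e)⁴ = (308/198.1)⁴ = 5.842.
Rounding up, N = 5.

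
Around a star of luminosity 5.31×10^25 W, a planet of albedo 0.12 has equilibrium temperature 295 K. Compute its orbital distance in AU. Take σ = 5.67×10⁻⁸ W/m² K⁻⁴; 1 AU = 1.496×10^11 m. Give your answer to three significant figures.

Required flux: S = 4σT⁴/(1−α) = 1952 W/m².
S = L/(4πd²) → d = √(L/4πS) = √(5.31×10^25/(4π·1952)) = 4.653×10^10 m = 0.3110 AU.

0.311 AU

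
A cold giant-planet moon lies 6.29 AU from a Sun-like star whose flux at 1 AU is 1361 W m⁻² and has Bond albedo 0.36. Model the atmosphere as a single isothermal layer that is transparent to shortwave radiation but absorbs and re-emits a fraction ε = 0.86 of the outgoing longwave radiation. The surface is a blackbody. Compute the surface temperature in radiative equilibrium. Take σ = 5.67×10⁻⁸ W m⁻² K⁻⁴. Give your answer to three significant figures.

By the inverse-square law, S = 1361/6.29² = 34.40 W m⁻².
At the top of the atmosphere, σT_e⁴ = S(1−α)/4 = 5.504 W m⁻², giving T_e = 99.26 K.
Surface balance with a leaky layer gives σT_s⁴ = σT_e⁴·2/(2−ε), so T_s = T_e·[2/(2−0.86)]^(1/4) = 114.2 K.

114 kelvin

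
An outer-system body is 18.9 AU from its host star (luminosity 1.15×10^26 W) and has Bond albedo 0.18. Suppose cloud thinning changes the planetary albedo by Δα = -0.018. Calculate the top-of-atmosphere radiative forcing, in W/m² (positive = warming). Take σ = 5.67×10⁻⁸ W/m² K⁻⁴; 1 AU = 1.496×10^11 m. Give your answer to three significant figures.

Orbital distance: d = 18.9 AU = 2.827×10^12 m.
Spreading L over a sphere of radius d: S = 1.15×10^26/(4π·2.83×10^12²) = 1.145 W/m².
TOA radiative forcing: ΔF = −S·Δα/4 = −1.145·(-0.018)/4 = 0.005151 W/m².

0.00515 W/m²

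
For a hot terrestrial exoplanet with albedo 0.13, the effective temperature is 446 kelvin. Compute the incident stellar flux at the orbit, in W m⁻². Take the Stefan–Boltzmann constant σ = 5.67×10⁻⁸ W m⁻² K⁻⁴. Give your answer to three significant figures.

10300 W m⁻²

From S(1−α)/4 = σT⁴: S = 4σT⁴/(1−α).
The emitted flux is σT⁴ = 2243 W m⁻².
So S = 4×2243/(1−0.13) = 10310 W m⁻².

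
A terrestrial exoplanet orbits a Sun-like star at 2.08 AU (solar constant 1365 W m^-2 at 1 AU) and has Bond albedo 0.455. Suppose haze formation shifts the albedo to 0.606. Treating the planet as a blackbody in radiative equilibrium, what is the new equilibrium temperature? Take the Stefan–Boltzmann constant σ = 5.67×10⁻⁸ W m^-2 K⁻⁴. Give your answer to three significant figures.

153 K

Flux at the orbit: S = 1365/(2.08)² = 315.5 W m^-2.
With the new albedo, S(1−α₂)/4 = 31.08 W m^-2, so T₂ = 153.0 K.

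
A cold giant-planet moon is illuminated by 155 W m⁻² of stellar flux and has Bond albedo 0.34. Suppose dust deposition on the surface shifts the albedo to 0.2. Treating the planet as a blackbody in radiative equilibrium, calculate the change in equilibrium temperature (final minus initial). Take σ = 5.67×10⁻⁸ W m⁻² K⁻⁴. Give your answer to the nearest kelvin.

7 kelvin

Initial: T₁ = [S(1−0.34)/(4σ)]^(1/4) = 145.7 K.
With α = 0.2, T₂ = 152.9 K.
ΔT = T₂ − T₁ = 7.180 K.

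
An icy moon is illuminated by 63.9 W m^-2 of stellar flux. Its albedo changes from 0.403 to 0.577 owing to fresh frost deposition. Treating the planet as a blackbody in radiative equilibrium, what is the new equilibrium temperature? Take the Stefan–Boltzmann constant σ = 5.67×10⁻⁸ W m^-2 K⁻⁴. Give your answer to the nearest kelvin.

104 K

With the new albedo, S(1−α₂)/4 = 6.757 W m^-2, so T₂ = 104.5 K.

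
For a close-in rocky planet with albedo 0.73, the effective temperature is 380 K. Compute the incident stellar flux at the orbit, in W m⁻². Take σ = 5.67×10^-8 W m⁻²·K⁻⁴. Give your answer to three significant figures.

17500 W m⁻²

From S(1−α)/4 = σT⁴: S = 4σT⁴/(1−α).
The emitted flux is σT⁴ = 1182 W m⁻².
So S = 4×1182/(1−0.73) = 17520 W m⁻².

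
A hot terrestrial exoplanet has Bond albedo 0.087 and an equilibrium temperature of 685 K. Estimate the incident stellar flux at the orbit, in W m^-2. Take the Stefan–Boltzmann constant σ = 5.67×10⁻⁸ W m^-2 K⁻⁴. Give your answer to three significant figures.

54700 W m^-2

Invert the energy balance for S: S = 4σT⁴/(1−α).
σT⁴ = 5.67×10⁻⁸·(685)⁴ = 12480 W m^-2.
S = 4·12480/0.913 = 54690 W m^-2.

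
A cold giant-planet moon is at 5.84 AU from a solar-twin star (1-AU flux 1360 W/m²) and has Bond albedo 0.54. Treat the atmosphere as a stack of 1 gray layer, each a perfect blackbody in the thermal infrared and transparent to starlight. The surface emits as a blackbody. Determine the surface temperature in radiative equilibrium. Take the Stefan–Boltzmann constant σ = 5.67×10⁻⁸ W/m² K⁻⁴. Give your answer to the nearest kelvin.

113 K

By the inverse-square law, S = 1360/5.84² = 39.88 W/m².
The effective emission temperature is T_e = [S(1−α)/(4σ)]^¼ = 94.83 K.
Layer-by-layer balance gives σT_s⁴ = (N+1)σT_e⁴, so T_s = 2^¼·94.83 = 112.8 K.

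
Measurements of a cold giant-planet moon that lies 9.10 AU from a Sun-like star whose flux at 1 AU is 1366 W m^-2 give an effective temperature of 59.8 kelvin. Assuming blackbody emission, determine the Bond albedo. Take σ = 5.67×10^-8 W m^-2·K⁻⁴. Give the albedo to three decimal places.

0.824

Flux at the orbit: S = 1366/(9.10)² = 16.50 W m^-2.
Rearranging the radiative balance, α = 1 − 4σT⁴/S.
σT⁴ = 0.7251 W m^-2, so 4σT⁴ = 2.900 W m^-2.
Hence α = 1 − 2.900/16.50 = 0.8242.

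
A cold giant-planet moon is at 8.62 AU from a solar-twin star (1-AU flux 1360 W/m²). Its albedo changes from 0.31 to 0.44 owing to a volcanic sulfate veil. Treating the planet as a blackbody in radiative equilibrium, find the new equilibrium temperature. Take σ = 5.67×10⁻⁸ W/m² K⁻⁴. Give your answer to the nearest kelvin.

Irradiance scales as 1/d², so S = 1360 W/m² × (1/8.62)² = 18.30 W/m².
With the new albedo, S(1−α₂)/4 = 2.562 W/m², so T₂ = 81.99 K.

82 kelvin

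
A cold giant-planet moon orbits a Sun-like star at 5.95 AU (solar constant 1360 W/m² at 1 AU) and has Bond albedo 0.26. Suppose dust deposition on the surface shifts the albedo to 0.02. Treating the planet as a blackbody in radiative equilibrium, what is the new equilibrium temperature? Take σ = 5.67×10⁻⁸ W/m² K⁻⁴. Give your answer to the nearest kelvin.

Flux at the orbit: S = 1360/(5.95)² = 38.42 W/m².
New equilibrium: T₂ = [(1−0.02)·38.42/(4σ)]^(1/4) = 113.5 K.

114 kelvin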